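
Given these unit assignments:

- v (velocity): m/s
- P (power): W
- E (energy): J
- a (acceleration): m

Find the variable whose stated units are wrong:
a

The variable a (acceleration) should have units m/s², not m.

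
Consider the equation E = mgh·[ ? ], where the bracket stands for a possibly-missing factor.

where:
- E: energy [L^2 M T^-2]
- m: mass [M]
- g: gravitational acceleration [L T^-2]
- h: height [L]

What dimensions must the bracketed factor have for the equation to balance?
Nothing is missing — the bracketed factor must be dimensionless.

E has dimensions [L^2 M T^-2] and mgh already has dimensions [L^2 M T^-2], so E = mgh is dimensionally complete.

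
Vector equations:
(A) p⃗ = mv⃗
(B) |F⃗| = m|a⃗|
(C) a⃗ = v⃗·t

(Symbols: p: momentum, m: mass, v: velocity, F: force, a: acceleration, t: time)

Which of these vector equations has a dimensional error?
(C) a⃗ = v⃗·t

(A) p⃗ = mv⃗: LHS [L M T^-1], RHS [L M T^-1] ✓ — mass (scalar) times velocity (vector)
(B) |F⃗| = m|a⃗|: LHS [L M T^-2], RHS [L M T^-2] ✓ — magnitudes of vectors are scalars
(C) a⃗ = v⃗·t: LHS [L T^-2], RHS [L] ✗ — acceleration is velocity per time; should be v⃗/t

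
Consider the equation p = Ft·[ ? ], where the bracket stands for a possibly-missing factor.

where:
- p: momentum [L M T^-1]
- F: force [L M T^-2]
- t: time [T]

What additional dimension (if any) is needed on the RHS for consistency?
Nothing is missing — the bracketed factor must be dimensionless.

p has dimensions [L M T^-1] and Ft already has dimensions [L M T^-1], so p = Ft is dimensionally complete.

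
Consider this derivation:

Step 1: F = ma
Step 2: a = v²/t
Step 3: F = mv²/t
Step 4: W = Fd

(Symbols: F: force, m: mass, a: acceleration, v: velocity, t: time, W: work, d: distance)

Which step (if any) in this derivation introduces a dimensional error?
Step 2

Step 1: F = ma → LHS [L M T^-2], RHS [L M T^-2] ✓
Step 2: a = v²/t → LHS [L T^-2], RHS [L^2 T^-3] ✗

The first dimensional inconsistency appears in step 2: a = v²/t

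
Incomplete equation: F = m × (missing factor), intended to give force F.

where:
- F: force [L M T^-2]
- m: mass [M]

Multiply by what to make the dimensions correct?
a (acceleration), dimensions [L T^-2]

F has dimensions [L M T^-2] and m has dimensions [M].
The missing factor must have dimensions [L M T^-2] / [M] = [L T^-2], i.e. acceleration (a).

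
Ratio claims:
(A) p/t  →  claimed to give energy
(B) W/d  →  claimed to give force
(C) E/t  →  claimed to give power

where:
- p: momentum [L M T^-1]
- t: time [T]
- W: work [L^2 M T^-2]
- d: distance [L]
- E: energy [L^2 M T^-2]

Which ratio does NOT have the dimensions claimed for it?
(A) p/t does not give energy

(A) p/t: [L M T^-2] ≠ energy [L^2 M T^-2] ✗
(B) W/d: [L M T^-2] = force [L M T^-2] ✓
(C) E/t: [L^2 M T^-3] = power [L^2 M T^-3] ✓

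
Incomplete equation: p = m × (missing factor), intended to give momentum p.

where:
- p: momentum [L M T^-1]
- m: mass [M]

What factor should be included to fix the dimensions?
v (velocity), dimensions [L T^-1]

p has dimensions [L M T^-1] and m has dimensions [M].
The missing factor must have dimensions [L M T^-1] / [M] = [L T^-1], i.e. velocity (v).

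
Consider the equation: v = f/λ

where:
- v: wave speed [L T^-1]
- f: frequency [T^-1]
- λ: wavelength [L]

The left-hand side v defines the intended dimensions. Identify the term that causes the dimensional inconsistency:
The right-hand side term f/λ

v has dimensions [L T^-1], but f/λ has dimensions [L^-1 T^-1], so the term f/λ is dimensionally wrong for v.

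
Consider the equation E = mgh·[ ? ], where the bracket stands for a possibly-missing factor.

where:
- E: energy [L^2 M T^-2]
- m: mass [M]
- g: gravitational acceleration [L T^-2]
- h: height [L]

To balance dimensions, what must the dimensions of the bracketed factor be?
Nothing is missing — the bracketed factor must be dimensionless.

E has dimensions [L^2 M T^-2] and mgh already has dimensions [L^2 M T^-2], so E = mgh is dimensionally complete.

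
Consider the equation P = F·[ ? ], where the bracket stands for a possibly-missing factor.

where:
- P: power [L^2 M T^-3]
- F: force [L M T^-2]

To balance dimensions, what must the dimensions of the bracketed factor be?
[L T^-1] — velocity (e.g. v)

P has dimensions [L^2 M T^-3]; F has dimensions [L M T^-2].
The bracketed factor must supply [L^2 M T^-3] / [L M T^-2] = [L T^-1].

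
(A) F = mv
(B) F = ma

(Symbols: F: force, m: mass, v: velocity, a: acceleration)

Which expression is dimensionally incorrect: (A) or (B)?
(A)

(A) F = mv: LHS [L M T^-2], RHS [L M T^-1] ✗
(B) F = ma: LHS [L M T^-2], RHS [L M T^-2] ✓

Expression (A) F = mv is dimensionally incorrect.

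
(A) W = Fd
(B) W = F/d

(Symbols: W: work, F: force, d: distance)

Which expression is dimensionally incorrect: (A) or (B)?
(B)

(A) W = Fd: LHS [L^2 M T^-2], RHS [L^2 M T^-2] ✓
(B) W = F/d: LHS [L^2 M T^-2], RHS [M T^-2] ✗

Expression (B) W = F/d is dimensionally incorrect.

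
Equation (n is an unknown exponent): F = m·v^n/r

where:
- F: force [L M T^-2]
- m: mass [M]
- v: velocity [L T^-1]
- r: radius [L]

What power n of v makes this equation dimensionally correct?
n = 2

F has dimensions [L M T^-2]; v has dimensions [L T^-1].
The rest of the RHS has dimensions [L^-1 M], so v^n must supply [L^2 T^-2].
With n = 2: m·v^2/r has dimensions [L M T^-2], matching the LHS ✓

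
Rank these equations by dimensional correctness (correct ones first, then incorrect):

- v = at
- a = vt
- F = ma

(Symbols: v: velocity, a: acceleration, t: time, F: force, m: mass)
Dimensionally correct: v = at, F = ma
Dimensionally incorrect: a = vt
Ordered (correct first, then incorrect): v = at, F = ma, a = vt

- v = at: LHS [L T^-1], RHS [L T^-1] → correct ✓
- a = vt: LHS [L T^-2], RHS [L] → incorrect ✗
- F = ma: LHS [L M T^-2], RHS [L M T^-2] → correct ✓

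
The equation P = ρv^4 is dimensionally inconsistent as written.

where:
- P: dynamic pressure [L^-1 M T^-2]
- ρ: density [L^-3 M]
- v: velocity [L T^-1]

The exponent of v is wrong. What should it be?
The exponent of v should be 2: P = ρv^2

The LHS P has dimensions [L^-1 M T^-2]; v has dimensions [L T^-1].
As written, the RHS ρv^4 (exponent 4 on v) has dimensions [L M T^-4], which does not match.
With exponent 2, the RHS ρv^2 has dimensions [L^-1 M T^-2], matching the LHS.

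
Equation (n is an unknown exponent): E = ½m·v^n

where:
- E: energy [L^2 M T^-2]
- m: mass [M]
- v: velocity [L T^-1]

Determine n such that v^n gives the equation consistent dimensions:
n = 2

E has dimensions [L^2 M T^-2]; v has dimensions [L T^-1].
The rest of the RHS has dimensions [M], so v^n must supply [L^2 T^-2].
With n = 2: ½m·v^2 has dimensions [L^2 M T^-2], matching the LHS ✓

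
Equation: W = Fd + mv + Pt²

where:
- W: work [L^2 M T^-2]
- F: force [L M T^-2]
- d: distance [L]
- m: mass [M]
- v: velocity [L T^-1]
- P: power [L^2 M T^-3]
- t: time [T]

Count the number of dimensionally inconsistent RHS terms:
2

LHS W: [L^2 M T^-2]
- Fd: [L^2 M T^-2] ✓
- mv: [L M T^-1] ✗
- Pt²: [L^2 M T^-1] ✗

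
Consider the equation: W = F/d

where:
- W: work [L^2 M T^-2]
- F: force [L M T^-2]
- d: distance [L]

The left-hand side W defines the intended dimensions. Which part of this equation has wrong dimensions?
The right-hand side term F/d

W has dimensions [L^2 M T^-2], but F/d has dimensions [M T^-2], so the term F/d is dimensionally wrong for W.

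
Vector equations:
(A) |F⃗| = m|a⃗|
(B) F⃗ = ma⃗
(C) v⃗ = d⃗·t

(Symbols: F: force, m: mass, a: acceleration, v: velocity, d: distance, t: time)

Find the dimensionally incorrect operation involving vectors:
(C) v⃗ = d⃗·t

(A) |F⃗| = m|a⃗|: LHS [L M T^-2], RHS [L M T^-2] ✓ — magnitudes of vectors are scalars
(B) F⃗ = ma⃗: LHS [L M T^-2], RHS [L M T^-2] ✓ — Force and acceleration are vectors, mass is a scalar
(C) v⃗ = d⃗·t: LHS [L T^-1], RHS [L T] ✗ — velocity is displacement per time; should be d⃗/t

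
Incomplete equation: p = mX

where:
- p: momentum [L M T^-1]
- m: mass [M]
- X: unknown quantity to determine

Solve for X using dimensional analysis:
X = v (velocity), dimensions [L T^-1]

p has dimensions [L M T^-1]; the rest of the RHS (m) has dimensions [M].
So X must have dimensions [L T^-1] — X = v (velocity).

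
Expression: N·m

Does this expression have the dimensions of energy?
Yes

The expression N·m has dimensions [L^2 M T^-2], which is exactly energy [L^2 M T^-2].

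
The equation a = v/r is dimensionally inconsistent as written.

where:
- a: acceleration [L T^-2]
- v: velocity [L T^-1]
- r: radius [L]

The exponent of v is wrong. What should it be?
The exponent of v should be 2: a = v^2/r

The LHS a has dimensions [L T^-2]; v has dimensions [L T^-1].
As written, the RHS v/r (exponent 1 on v) has dimensions [T^-1], which does not match.
With exponent 2, the RHS v^2/r has dimensions [L T^-2], matching the LHS.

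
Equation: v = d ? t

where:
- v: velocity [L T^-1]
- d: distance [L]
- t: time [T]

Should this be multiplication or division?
division (÷): v = d ÷ t

v [L T^-1]; d [L]; t [T].
d × t → [L T] ✗
d ÷ t → [L T^-1] ✓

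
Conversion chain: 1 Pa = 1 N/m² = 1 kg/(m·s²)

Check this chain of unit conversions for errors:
The chain is correct (no errors).

Correct: Pascal is Newton per square meter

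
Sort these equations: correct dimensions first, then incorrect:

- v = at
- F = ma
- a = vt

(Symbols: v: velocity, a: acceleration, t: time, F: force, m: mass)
Dimensionally correct: v = at, F = ma
Dimensionally incorrect: a = vt
Ordered (correct first, then incorrect): v = at, F = ma, a = vt

- v = at: LHS [L T^-1], RHS [L T^-1] → correct ✓
- F = ma: LHS [L M T^-2], RHS [L M T^-2] → correct ✓
- a = vt: LHS [L T^-2], RHS [L] → incorrect ✗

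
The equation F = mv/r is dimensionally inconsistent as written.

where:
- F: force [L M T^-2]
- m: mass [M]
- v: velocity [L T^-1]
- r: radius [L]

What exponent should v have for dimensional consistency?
The exponent of v should be 2: F = mv^2/r

The LHS F has dimensions [L M T^-2]; v has dimensions [L T^-1].
As written, the RHS mv/r (exponent 1 on v) has dimensions [M T^-1], which does not match.
With exponent 2, the RHS mv^2/r has dimensions [L M T^-2], matching the LHS.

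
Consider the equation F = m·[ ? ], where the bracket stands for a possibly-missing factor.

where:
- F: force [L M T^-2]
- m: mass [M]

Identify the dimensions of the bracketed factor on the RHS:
[L T^-2] — acceleration (e.g. a)

F has dimensions [L M T^-2]; m has dimensions [M].
The bracketed factor must supply [L M T^-2] / [M] = [L T^-2].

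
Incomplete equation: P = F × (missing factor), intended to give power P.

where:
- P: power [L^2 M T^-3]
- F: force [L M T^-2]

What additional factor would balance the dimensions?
v (velocity), dimensions [L T^-1]

P has dimensions [L^2 M T^-3] and F has dimensions [L M T^-2].
The missing factor must have dimensions [L^2 M T^-3] / [L M T^-2] = [L T^-1], i.e. velocity (v).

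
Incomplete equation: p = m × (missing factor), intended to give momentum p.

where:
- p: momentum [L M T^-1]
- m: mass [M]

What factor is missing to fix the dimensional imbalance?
v (velocity), dimensions [L T^-1]

p has dimensions [L M T^-1] and m has dimensions [M].
The missing factor must have dimensions [L M T^-1] / [M] = [L T^-1], i.e. velocity (v).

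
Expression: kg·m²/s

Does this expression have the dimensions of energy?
No

The expression kg·m²/s has dimensions [L^2 M T^-1], but energy has dimensions [L^2 M T^-2].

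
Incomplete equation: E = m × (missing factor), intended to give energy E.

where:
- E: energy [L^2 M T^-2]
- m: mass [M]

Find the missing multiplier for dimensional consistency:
v² (velocity squared), dimensions [L^2 T^-2]

E has dimensions [L^2 M T^-2] and m has dimensions [M].
The missing factor must have dimensions [L^2 M T^-2] / [M] = [L^2 T^-2], i.e. velocity squared (v²).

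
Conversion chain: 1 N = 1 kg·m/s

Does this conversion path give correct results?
The chain is incorrect (it contains an error).

Incorrect: Newton is kg·m/s², not kg·m/s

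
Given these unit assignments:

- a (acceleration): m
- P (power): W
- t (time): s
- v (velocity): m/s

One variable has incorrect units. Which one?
a

The variable a (acceleration) should have units m/s², not m.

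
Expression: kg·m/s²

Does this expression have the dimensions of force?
Yes

The expression kg·m/s² has dimensions [L M T^-2], which is exactly force [L M T^-2].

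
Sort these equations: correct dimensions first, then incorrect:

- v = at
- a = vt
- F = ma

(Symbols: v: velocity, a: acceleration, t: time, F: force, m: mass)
Dimensionally correct: v = at, F = ma
Dimensionally incorrect: a = vt
Ordered (correct first, then incorrect): v = at, F = ma, a = vt

- v = at: LHS [L T^-1], RHS [L T^-1] → correct ✓
- a = vt: LHS [L T^-2], RHS [L] → incorrect ✗
- F = ma: LHS [L M T^-2], RHS [L M T^-2] → correct ✓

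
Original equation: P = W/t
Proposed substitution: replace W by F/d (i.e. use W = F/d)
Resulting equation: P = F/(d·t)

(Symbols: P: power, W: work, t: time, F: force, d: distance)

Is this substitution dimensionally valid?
No

[W] = [L^2 M T^-2] and [F/d] = [M T^-2]. These differ, so the substitution replaces a quantity by one of different dimensions and the result P = F/(d·t) has LHS [L^2 M T^-3] vs RHS [M T^-3] — inconsistent.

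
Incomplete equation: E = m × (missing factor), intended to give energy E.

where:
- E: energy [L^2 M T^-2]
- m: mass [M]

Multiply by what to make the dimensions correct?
v² (velocity squared), dimensions [L^2 T^-2]

E has dimensions [L^2 M T^-2] and m has dimensions [M].
The missing factor must have dimensions [L^2 M T^-2] / [M] = [L^2 T^-2], i.e. velocity squared (v²).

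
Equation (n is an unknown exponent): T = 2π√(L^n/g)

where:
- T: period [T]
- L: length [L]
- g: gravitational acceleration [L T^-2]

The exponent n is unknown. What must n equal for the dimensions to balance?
n = 1

T has dimensions [T]; L has dimensions [L].
With n = 1: 2π√(L^1/g) has dimensions [T], matching the LHS ✓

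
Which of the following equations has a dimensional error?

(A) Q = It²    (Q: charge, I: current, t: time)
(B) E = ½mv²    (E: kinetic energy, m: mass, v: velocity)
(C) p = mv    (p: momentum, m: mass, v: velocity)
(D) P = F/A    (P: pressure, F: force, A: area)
(A) Q = It²

The equation (A) Q = It² is dimensionally incorrect.

LHS (Q): [I T]
RHS (It²): [I T^2] ✗

The dimensions do not match. The other three equations balance.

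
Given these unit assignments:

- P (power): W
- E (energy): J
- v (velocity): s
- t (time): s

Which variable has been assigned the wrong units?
v

The variable v (velocity) should have units m/s, not s.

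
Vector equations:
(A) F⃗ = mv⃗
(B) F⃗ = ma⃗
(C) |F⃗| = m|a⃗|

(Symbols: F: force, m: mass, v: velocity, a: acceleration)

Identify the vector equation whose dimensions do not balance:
(A) F⃗ = mv⃗

(A) F⃗ = mv⃗: LHS [L M T^-2], RHS [L M T^-1] ✗ — mass times velocity is momentum, not force; should be ma⃗
(B) F⃗ = ma⃗: LHS [L M T^-2], RHS [L M T^-2] ✓ — Force and acceleration are vectors, mass is a scalar
(C) |F⃗| = m|a⃗|: LHS [L M T^-2], RHS [L M T^-2] ✓ — magnitudes of vectors are scalars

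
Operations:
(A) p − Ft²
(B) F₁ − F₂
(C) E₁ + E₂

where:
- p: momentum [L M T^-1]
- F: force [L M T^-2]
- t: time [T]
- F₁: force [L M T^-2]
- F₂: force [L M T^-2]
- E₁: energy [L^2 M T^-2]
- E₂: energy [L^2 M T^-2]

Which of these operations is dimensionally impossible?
(A) p − Ft²

(A) p − Ft²: p [L M T^-1] and Ft² [L M] — different dimensions cannot be added/subtracted ✗
(B) F₁ − F₂: F₁ [L M T^-2] and F₂ [L M T^-2] — same dimensions ✓
(C) E₁ + E₂: E₁ [L^2 M T^-2] and E₂ [L^2 M T^-2] — same dimensions ✓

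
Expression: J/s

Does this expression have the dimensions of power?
Yes

The expression J/s has dimensions [L^2 M T^-3], which is exactly power [L^2 M T^-3].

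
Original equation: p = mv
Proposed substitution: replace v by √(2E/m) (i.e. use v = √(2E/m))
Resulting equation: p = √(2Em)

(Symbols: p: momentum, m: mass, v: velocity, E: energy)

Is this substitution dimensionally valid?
Yes

[v] = [L T^-1] and [√(2E/m)] = [L T^-1]. These match, so the substitution replaces a quantity by one of the same dimensions and the result p = √(2Em) has LHS [L M T^-1] vs RHS [L M T^-1] — still consistent.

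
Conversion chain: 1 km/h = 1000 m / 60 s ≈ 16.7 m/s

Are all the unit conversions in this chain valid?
The chain is incorrect (it contains an error).

Incorrect: 1 h = 3600 s, not 60 s (1 km/h ≈ 0.278 m/s)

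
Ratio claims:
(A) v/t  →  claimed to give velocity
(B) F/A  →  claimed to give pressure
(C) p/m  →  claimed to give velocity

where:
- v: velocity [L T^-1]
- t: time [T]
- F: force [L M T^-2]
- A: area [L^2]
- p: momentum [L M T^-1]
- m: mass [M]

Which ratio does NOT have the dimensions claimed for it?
(A) v/t does not give velocity

(A) v/t: [L T^-2] ≠ velocity [L T^-1] ✗
(B) F/A: [L^-1 M T^-2] = pressure [L^-1 M T^-2] ✓
(C) p/m: [L T^-1] = velocity [L T^-1] ✓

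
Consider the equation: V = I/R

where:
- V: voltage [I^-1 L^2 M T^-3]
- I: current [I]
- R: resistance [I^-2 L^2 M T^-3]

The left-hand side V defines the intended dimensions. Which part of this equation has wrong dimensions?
The right-hand side term I/R

V has dimensions [I^-1 L^2 M T^-3], but I/R has dimensions [I^3 L^-2 M^-1 T^3], so the term I/R is dimensionally wrong for V.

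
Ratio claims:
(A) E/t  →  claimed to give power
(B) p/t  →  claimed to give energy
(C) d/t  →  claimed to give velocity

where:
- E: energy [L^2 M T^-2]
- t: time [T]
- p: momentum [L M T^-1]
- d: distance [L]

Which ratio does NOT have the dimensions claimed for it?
(B) p/t does not give energy

(A) E/t: [L^2 M T^-3] = power [L^2 M T^-3] ✓
(B) p/t: [L M T^-2] ≠ energy [L^2 M T^-2] ✗
(C) d/t: [L T^-1] = velocity [L T^-1] ✓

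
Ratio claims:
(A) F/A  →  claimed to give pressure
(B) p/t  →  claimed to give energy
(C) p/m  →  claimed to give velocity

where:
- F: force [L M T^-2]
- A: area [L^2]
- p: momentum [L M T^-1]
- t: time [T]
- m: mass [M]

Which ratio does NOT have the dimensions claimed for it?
(B) p/t does not give energy

(A) F/A: [L^-1 M T^-2] = pressure [L^-1 M T^-2] ✓
(B) p/t: [L M T^-2] ≠ energy [L^2 M T^-2] ✗
(C) p/m: [L T^-1] = velocity [L T^-1] ✓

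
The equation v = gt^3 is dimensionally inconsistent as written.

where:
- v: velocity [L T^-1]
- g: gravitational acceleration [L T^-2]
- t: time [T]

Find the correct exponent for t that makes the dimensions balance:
The exponent of t should be 1: v = gt

The LHS v has dimensions [L T^-1]; t has dimensions [T].
As written, the RHS gt^3 (exponent 3 on t) has dimensions [L T], which does not match.
With exponent 1, the RHS gt has dimensions [L T^-1], matching the LHS.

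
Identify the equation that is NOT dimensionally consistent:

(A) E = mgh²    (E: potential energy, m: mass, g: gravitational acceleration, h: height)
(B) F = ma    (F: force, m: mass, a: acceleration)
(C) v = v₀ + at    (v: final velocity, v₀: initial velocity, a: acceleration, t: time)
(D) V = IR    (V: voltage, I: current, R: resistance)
(A) E = mgh²

The equation (A) E = mgh² is dimensionally incorrect.

LHS (E): [L^2 M T^-2]
RHS (mgh²): [L^3 M T^-2] ✗

The dimensions do not match. The other three equations balance.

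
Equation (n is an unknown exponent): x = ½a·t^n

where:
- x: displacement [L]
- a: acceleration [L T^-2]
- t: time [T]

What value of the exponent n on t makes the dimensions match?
n = 2

x has dimensions [L]; t has dimensions [T].
The rest of the RHS has dimensions [L T^-2], so t^n must supply [T^2].
With n = 2: ½a·t^2 has dimensions [L], matching the LHS ✓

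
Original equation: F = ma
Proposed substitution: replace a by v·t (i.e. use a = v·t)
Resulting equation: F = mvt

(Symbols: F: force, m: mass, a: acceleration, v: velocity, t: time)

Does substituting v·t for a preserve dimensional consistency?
No

[a] = [L T^-2] and [v·t] = [L]. These differ, so the substitution replaces a quantity by one of different dimensions and the result F = mvt has LHS [L M T^-2] vs RHS [L M] — inconsistent.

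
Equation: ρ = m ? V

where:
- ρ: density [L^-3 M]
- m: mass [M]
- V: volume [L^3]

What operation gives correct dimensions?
division (÷): ρ = m ÷ V

ρ [L^-3 M]; m [M]; V [L^3].
m × V → [L^3 M] ✗
m ÷ V → [L^-3 M] ✓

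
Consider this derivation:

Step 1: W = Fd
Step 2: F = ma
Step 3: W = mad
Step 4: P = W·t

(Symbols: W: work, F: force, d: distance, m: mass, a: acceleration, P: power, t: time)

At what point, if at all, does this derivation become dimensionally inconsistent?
Step 4

Step 1: W = Fd → LHS [L^2 M T^-2], RHS [L^2 M T^-2] ✓
Step 2: F = ma → LHS [L M T^-2], RHS [L M T^-2] ✓
Step 3: W = mad → LHS [L^2 M T^-2], RHS [L^2 M T^-2] ✓
Step 4: P = W·t → LHS [L^2 M T^-3], RHS [L^2 M T^-1] ✗

The first dimensional inconsistency appears in step 4: P = W·t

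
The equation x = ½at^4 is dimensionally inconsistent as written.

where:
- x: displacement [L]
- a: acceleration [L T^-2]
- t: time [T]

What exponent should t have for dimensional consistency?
The exponent of t should be 2: x = ½at^2

The LHS x has dimensions [L]; t has dimensions [T].
As written, the RHS ½at^4 (exponent 4 on t) has dimensions [L T^2], which does not match.
With exponent 2, the RHS ½at^2 has dimensions [L], matching the LHS.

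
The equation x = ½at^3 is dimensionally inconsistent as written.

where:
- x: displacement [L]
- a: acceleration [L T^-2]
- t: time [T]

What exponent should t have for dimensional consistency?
The exponent of t should be 2: x = ½at^2

The LHS x has dimensions [L]; t has dimensions [T].
As written, the RHS ½at^3 (exponent 3 on t) has dimensions [L T], which does not match.
With exponent 2, the RHS ½at^2 has dimensions [L], matching the LHS.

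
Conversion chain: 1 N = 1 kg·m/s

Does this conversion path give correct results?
The chain is incorrect (it contains an error).

Incorrect: Newton is kg·m/s², not kg·m/s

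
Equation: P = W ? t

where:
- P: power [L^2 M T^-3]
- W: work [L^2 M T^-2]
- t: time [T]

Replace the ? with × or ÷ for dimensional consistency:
division (÷): P = W ÷ t

P [L^2 M T^-3]; W [L^2 M T^-2]; t [T].
W × t → [L^2 M T^-1] ✗
W ÷ t → [L^2 M T^-3] ✓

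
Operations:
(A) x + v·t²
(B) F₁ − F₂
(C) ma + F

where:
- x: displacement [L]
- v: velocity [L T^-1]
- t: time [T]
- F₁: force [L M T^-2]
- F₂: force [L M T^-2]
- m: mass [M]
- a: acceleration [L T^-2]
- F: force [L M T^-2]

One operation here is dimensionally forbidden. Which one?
(A) x + v·t²

(A) x + v·t²: x [L] and v·t² [L T] — different dimensions cannot be added/subtracted ✗
(B) F₁ − F₂: F₁ [L M T^-2] and F₂ [L M T^-2] — same dimensions ✓
(C) ma + F: ma [L M T^-2] and F [L M T^-2] — same dimensions ✓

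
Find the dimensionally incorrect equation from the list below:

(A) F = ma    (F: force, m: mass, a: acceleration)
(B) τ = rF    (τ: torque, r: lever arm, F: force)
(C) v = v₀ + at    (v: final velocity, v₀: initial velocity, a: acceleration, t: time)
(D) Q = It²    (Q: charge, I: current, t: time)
(D) Q = It²

The equation (D) Q = It² is dimensionally incorrect.

LHS (Q): [I T]
RHS (It²): [I T^2] ✗

The dimensions do not match. The other three equations balance.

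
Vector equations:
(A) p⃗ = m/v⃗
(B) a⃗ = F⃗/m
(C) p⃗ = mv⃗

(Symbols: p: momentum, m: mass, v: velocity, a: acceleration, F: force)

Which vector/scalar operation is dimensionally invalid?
(A) p⃗ = m/v⃗

(A) p⃗ = m/v⃗: LHS [L M T^-1], RHS [L^-1 M T] ✗ — momentum is mass times velocity; should be mv⃗ (and division by a vector is undefined)
(B) a⃗ = F⃗/m: LHS [L T^-2], RHS [L T^-2] ✓ — force (vector) divided by mass (scalar)
(C) p⃗ = mv⃗: LHS [L M T^-1], RHS [L M T^-1] ✓ — mass (scalar) times velocity (vector)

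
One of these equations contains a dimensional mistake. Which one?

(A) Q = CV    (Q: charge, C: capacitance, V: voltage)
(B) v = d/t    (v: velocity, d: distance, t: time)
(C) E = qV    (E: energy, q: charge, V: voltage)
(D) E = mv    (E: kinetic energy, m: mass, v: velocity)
(D) E = mv

The equation (D) E = mv is dimensionally incorrect.

LHS (E): [L^2 M T^-2]
RHS (mv): [L M T^-1] ✗

The dimensions do not match. The other three equations balance.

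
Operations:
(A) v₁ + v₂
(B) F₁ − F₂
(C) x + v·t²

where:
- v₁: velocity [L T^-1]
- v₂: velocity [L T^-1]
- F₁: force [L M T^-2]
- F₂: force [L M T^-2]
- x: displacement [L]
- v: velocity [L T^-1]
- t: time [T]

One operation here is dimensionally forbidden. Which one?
(C) x + v·t²

(A) v₁ + v₂: v₁ [L T^-1] and v₂ [L T^-1] — same dimensions ✓
(B) F₁ − F₂: F₁ [L M T^-2] and F₂ [L M T^-2] — same dimensions ✓
(C) x + v·t²: x [L] and v·t² [L T] — different dimensions cannot be added/subtracted ✗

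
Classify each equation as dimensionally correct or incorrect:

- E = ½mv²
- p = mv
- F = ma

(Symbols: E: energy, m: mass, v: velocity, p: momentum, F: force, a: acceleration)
Dimensionally correct: E = ½mv², p = mv, F = ma
Dimensionally incorrect: none
Ordered (correct first, then incorrect): E = ½mv², p = mv, F = ma

- E = ½mv²: LHS [L^2 M T^-2], RHS [L^2 M T^-2] → correct ✓
- p = mv: LHS [L M T^-1], RHS [L M T^-1] → correct ✓
- F = ma: LHS [L M T^-2], RHS [L M T^-2] → correct ✓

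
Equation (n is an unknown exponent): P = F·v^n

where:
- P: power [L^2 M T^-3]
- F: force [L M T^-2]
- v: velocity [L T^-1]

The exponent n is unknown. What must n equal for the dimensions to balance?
n = 1

P has dimensions [L^2 M T^-3]; v has dimensions [L T^-1].
The rest of the RHS has dimensions [L M T^-2], so v^n must supply [L T^-1].
With n = 1: F·v^1 has dimensions [L^2 M T^-3], matching the LHS ✓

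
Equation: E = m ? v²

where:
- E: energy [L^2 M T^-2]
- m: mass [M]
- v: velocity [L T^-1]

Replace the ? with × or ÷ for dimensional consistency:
multiplication (×): E = m × v²

E [L^2 M T^-2]; m [M]; v² [L^2 T^-2].
m × v² → [L^2 M T^-2] ✓
m ÷ v² → [L^-2 M T^2] ✗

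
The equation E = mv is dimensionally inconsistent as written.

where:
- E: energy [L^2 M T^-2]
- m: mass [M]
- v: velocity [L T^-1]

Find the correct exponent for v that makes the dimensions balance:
The exponent of v should be 2: E = mv^2

The LHS E has dimensions [L^2 M T^-2]; v has dimensions [L T^-1].
As written, the RHS mv (exponent 1 on v) has dimensions [L M T^-1], which does not match.
With exponent 2, the RHS mv^2 has dimensions [L^2 M T^-2], matching the LHS.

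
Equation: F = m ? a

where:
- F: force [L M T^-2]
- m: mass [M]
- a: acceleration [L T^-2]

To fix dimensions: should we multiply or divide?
multiplication (×): F = m × a

F [L M T^-2]; m [M]; a [L T^-2].
m × a → [L M T^-2] ✓
m ÷ a → [L^-1 M T^2] ✗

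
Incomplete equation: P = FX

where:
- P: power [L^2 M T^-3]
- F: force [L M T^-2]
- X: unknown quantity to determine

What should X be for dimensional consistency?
X = v (velocity), dimensions [L T^-1]

P has dimensions [L^2 M T^-3]; the rest of the RHS (F) has dimensions [L M T^-2].
So X must have dimensions [L T^-1] — X = v (velocity).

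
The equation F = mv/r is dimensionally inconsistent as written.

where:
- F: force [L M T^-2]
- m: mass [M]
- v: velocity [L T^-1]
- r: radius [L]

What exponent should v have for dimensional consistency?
The exponent of v should be 2: F = mv^2/r

The LHS F has dimensions [L M T^-2]; v has dimensions [L T^-1].
As written, the RHS mv/r (exponent 1 on v) has dimensions [M T^-1], which does not match.
With exponent 2, the RHS mv^2/r has dimensions [L M T^-2], matching the LHS.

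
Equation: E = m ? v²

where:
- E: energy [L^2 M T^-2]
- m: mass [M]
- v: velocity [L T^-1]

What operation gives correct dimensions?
multiplication (×): E = m × v²

E [L^2 M T^-2]; m [M]; v² [L^2 T^-2].
m × v² → [L^2 M T^-2] ✓
m ÷ v² → [L^-2 M T^2] ✗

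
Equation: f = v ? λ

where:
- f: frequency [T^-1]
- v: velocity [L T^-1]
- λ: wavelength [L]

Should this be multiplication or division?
division (÷): f = v ÷ λ

f [T^-1]; v [L T^-1]; λ [L].
v × λ → [L^2 T^-1] ✗
v ÷ λ → [T^-1] ✓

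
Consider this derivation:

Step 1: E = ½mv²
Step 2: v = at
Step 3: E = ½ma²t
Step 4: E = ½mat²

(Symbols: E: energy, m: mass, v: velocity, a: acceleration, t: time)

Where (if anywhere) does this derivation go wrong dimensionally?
Step 3

Step 1: E = ½mv² → LHS [L^2 M T^-2], RHS [L^2 M T^-2] ✓
Step 2: v = at → LHS [L T^-1], RHS [L T^-1] ✓
Step 3: E = ½ma²t → LHS [L^2 M T^-2], RHS [L^2 M T^-3] ✗

The first dimensional inconsistency appears in step 3: E = ½ma²t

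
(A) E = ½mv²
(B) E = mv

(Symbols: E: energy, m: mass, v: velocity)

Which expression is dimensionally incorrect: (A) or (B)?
(B)

(A) E = ½mv²: LHS [L^2 M T^-2], RHS [L^2 M T^-2] ✓
(B) E = mv: LHS [L^2 M T^-2], RHS [L M T^-1] ✗

Expression (B) E = mv is dimensionally incorrect.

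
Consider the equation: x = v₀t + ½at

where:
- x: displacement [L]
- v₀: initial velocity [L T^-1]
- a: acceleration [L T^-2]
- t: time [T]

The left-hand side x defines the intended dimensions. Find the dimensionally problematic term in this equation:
The term ½at

Checking each RHS term against the LHS:
- v₀t: [L] — matches x [L] ✓
- ½at: [L T^-1] — does NOT match x [L] ✗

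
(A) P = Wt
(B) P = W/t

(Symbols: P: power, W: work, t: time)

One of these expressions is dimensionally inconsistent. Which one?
(A)

(A) P = Wt: LHS [L^2 M T^-3], RHS [L^2 M T^-1] ✗
(B) P = W/t: LHS [L^2 M T^-3], RHS [L^2 M T^-3] ✓

Expression (A) P = Wt is dimensionally incorrect.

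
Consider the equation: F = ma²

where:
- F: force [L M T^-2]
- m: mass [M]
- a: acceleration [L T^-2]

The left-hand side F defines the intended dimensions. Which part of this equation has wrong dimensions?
The right-hand side term ma²

F has dimensions [L M T^-2], but ma² has dimensions [L^2 M T^-4], so the term ma² is dimensionally wrong for F.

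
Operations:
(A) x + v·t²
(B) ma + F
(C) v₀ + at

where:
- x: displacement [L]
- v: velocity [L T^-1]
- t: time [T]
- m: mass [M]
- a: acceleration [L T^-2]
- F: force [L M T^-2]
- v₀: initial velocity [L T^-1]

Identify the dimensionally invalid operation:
(A) x + v·t²

(A) x + v·t²: x [L] and v·t² [L T] — different dimensions cannot be added/subtracted ✗
(B) ma + F: ma [L M T^-2] and F [L M T^-2] — same dimensions ✓
(C) v₀ + at: v₀ [L T^-1] and at [L T^-1] — same dimensions ✓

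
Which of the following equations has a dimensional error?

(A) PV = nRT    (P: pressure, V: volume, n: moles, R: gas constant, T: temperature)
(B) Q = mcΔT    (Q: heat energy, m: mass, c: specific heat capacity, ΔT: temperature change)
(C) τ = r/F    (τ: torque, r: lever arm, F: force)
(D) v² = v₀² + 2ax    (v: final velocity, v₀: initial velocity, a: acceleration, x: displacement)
(C) τ = r/F

The equation (C) τ = r/F is dimensionally incorrect.

LHS (τ): [L^2 M T^-2]
RHS (r/F): [M^-1 T^2] ✗

The dimensions do not match. The other three equations balance.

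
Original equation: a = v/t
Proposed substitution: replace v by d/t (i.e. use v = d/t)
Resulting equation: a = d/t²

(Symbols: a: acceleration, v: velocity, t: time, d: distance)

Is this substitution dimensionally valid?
Yes

[v] = [L T^-1] and [d/t] = [L T^-1]. These match, so the substitution replaces a quantity by one of the same dimensions and the result a = d/t² has LHS [L T^-2] vs RHS [L T^-2] — still consistent.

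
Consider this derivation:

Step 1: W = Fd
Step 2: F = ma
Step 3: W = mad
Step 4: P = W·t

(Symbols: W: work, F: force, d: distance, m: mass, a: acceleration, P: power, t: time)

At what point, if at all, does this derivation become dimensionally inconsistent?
Step 4

Step 1: W = Fd → LHS [L^2 M T^-2], RHS [L^2 M T^-2] ✓
Step 2: F = ma → LHS [L M T^-2], RHS [L M T^-2] ✓
Step 3: W = mad → LHS [L^2 M T^-2], RHS [L^2 M T^-2] ✓
Step 4: P = W·t → LHS [L^2 M T^-3], RHS [L^2 M T^-1] ✗

The first dimensional inconsistency appears in step 4: P = W·t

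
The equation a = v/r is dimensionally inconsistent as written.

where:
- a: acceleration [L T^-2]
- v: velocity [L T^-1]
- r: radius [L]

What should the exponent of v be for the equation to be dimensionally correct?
The exponent of v should be 2: a = v^2/r

The LHS a has dimensions [L T^-2]; v has dimensions [L T^-1].
As written, the RHS v/r (exponent 1 on v) has dimensions [T^-1], which does not match.
With exponent 2, the RHS v^2/r has dimensions [L T^-2], matching the LHS.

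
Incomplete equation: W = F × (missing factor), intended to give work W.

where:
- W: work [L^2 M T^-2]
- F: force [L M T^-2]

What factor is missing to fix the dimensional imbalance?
d (distance), dimensions [L]

W has dimensions [L^2 M T^-2] and F has dimensions [L M T^-2].
The missing factor must have dimensions [L^2 M T^-2] / [L M T^-2] = [L], i.e. distance (d).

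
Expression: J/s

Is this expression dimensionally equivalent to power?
Yes

The expression J/s has dimensions [L^2 M T^-3], which is exactly power [L^2 M T^-3].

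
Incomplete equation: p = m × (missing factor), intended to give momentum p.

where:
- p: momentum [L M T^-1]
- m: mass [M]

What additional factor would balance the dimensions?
v (velocity), dimensions [L T^-1]

p has dimensions [L M T^-1] and m has dimensions [M].
The missing factor must have dimensions [L M T^-1] / [M] = [L T^-1], i.e. velocity (v).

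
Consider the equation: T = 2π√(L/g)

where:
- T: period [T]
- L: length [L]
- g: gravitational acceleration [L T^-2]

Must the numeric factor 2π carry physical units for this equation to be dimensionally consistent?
No

T has dimensions [T] and √(L/g) already has dimensions [T], so the equation balances without 2π contributing any dimensions. 2π is a pure (dimensionless) number; changing or removing it would not affect dimensional consistency.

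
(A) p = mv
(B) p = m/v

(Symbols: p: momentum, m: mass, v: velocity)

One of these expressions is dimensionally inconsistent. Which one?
(B)

(A) p = mv: LHS [L M T^-1], RHS [L M T^-1] ✓
(B) p = m/v: LHS [L M T^-1], RHS [L^-1 M T] ✗

Expression (B) p = m/v is dimensionally incorrect.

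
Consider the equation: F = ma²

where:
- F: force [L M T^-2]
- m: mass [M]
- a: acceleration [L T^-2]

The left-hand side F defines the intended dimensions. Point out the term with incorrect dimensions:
The right-hand side term ma²

F has dimensions [L M T^-2], but ma² has dimensions [L^2 M T^-4], so the term ma² is dimensionally wrong for F.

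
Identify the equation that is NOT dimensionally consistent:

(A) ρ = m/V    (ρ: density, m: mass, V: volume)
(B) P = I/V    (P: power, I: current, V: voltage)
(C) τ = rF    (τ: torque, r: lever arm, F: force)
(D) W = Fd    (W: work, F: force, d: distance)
(B) P = I/V

The equation (B) P = I/V is dimensionally incorrect.

LHS (P): [L^2 M T^-3]
RHS (I/V): [I^2 L^-2 M^-1 T^3] ✗

The dimensions do not match. The other three equations balance.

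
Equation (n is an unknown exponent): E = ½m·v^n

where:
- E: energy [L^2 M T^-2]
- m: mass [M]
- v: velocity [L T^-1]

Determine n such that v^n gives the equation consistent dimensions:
n = 2

E has dimensions [L^2 M T^-2]; v has dimensions [L T^-1].
The rest of the RHS has dimensions [M], so v^n must supply [L^2 T^-2].
With n = 2: ½m·v^2 has dimensions [L^2 M T^-2], matching the LHS ✓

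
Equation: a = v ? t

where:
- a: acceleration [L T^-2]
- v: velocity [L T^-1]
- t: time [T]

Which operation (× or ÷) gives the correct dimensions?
division (÷): a = v ÷ t

a [L T^-2]; v [L T^-1]; t [T].
v × t → [L] ✗
v ÷ t → [L T^-2] ✓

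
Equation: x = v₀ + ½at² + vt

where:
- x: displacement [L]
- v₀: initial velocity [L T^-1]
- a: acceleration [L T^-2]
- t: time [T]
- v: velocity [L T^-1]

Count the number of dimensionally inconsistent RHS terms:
1

LHS x: [L]
- v₀: [L T^-1] ✗
- ½at²: [L] ✓
- vt: [L] ✓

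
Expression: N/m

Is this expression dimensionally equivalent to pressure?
No

The expression N/m has dimensions [M T^-2], but pressure has dimensions [L^-1 M T^-2].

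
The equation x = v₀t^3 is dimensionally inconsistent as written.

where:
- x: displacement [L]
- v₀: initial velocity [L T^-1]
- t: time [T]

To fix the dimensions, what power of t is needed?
The exponent of t should be 1: x = v₀t

The LHS x has dimensions [L]; t has dimensions [T].
As written, the RHS v₀t^3 (exponent 3 on t) has dimensions [L T^2], which does not match.
With exponent 1, the RHS v₀t has dimensions [L], matching the LHS.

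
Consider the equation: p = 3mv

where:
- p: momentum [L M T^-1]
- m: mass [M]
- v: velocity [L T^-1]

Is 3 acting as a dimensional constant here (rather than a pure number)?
No

p has dimensions [L M T^-1] and mv already has dimensions [L M T^-1], so the equation balances without 3 contributing any dimensions. 3 is a pure (dimensionless) number; changing or removing it would not affect dimensional consistency.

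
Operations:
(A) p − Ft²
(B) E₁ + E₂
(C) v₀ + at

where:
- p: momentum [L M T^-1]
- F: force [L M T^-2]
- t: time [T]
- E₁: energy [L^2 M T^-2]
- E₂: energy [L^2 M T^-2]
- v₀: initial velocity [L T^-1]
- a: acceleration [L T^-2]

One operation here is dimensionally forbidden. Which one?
(A) p − Ft²

(A) p − Ft²: p [L M T^-1] and Ft² [L M] — different dimensions cannot be added/subtracted ✗
(B) E₁ + E₂: E₁ [L^2 M T^-2] and E₂ [L^2 M T^-2] — same dimensions ✓
(C) v₀ + at: v₀ [L T^-1] and at [L T^-1] — same dimensions ✓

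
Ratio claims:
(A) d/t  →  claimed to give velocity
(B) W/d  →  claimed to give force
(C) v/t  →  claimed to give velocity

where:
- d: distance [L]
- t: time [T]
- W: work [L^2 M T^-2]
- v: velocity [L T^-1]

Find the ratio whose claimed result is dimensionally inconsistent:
(C) v/t does not give velocity

(A) d/t: [L T^-1] = velocity [L T^-1] ✓
(B) W/d: [L M T^-2] = force [L M T^-2] ✓
(C) v/t: [L T^-2] ≠ velocity [L T^-1] ✗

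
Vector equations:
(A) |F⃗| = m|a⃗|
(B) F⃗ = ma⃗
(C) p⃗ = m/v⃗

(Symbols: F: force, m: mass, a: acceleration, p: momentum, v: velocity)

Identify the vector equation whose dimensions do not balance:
(C) p⃗ = m/v⃗

(A) |F⃗| = m|a⃗|: LHS [L M T^-2], RHS [L M T^-2] ✓ — magnitudes of vectors are scalars
(B) F⃗ = ma⃗: LHS [L M T^-2], RHS [L M T^-2] ✓ — Force and acceleration are vectors, mass is a scalar
(C) p⃗ = m/v⃗: LHS [L M T^-1], RHS [L^-1 M T] ✗ — momentum is mass times velocity; should be mv⃗ (and division by a vector is undefined)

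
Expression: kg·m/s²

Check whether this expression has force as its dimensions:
Yes

The expression kg·m/s² has dimensions [L M T^-2], which is exactly force [L M T^-2].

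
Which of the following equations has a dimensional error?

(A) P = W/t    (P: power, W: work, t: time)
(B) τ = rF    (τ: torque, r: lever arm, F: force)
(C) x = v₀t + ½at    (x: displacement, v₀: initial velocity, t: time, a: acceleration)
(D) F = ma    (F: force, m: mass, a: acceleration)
(C) x = v₀t + ½at

The equation (C) x = v₀t + ½at is dimensionally incorrect.

LHS (x): [L]
RHS terms:
  - v₀t: [L] ✓
  - ½at: [L T^-1] ✗ (does not match LHS)

The dimensions do not match. The other three equations balance.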